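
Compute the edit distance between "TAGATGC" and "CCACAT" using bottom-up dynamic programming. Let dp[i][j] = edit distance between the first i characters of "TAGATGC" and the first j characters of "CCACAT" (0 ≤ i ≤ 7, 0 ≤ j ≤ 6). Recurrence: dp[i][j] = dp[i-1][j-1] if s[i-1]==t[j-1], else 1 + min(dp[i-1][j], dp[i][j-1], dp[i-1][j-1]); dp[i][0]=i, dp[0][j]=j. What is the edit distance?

   ''  C  C  A  C  A  T
''  0  1  2  3  4  5  6
 T  1  1  2  3  4  5  5
 A  2  2  2  2  3  4  5
 G  3  3  3  3  3  4  5
 A  4  4  4  3  4  3  4
 T  5  5  5  4  4  4  3
 G  6  6  6  5  5  5  4
 C  7  6  6  6  5  6  5

5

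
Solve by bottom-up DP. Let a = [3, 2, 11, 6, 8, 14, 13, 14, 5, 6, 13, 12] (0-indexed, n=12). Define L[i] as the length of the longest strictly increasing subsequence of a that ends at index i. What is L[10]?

4

   i    0    1    2    3    4    5    6    7    8    9   10   11
a[i]    3    2   11    6    8   14   13   14    5    6   13   12
L[i]    1    1    2    2    3    4    4    5    2    3    4    4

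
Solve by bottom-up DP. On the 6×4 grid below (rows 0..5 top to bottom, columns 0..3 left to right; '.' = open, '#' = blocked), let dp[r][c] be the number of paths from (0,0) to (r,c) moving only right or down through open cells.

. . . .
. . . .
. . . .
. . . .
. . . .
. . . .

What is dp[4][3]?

r\c   0   1   2   3
  0   1   1   1   1
  1   1   2   3   4
  2   1   3   6  10
  3   1   4  10  20
  4   1   5  15  35
  5   1   6  21  56

35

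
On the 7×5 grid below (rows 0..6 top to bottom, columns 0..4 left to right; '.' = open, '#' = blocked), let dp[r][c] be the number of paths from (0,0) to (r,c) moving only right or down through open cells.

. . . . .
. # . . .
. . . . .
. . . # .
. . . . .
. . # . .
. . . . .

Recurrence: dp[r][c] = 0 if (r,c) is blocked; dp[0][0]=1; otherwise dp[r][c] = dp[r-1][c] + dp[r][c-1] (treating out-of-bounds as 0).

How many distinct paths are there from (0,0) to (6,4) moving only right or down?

r\c   0   1   2   3   4
  0   1   1   1   1   1
  1   1   0   1   2   3
  2   1   1   2   4   7
  3   1   2   4   0   7
  4   1   3   7   7  14
  5   1   4   0   7  21
  6   1   5   5  12  33

33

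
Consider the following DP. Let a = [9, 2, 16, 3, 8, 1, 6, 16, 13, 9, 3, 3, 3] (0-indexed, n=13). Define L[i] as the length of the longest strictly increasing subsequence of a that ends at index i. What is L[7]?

   i    0    1    2    3    4    5    6    7    8    9   10   11   12
a[i]    9    2   16    3    8    1    6   16   13    9    3    3    3
L[i]    1    1    2    2    3    1    3    4    4    4    2    2    2

4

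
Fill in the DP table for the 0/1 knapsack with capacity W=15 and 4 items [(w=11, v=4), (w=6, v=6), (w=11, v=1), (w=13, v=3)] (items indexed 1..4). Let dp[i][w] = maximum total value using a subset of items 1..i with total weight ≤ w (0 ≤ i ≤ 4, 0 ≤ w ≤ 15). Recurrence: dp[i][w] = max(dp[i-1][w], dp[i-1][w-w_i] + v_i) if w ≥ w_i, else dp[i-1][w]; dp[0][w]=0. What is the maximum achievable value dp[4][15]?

i\w   0   1   2   3   4   5   6   7   8   9  10  11  12  13  14  15
  0   0   0   0   0   0   0   0   0   0   0   0   0   0   0   0   0
  1   0   0   0   0   0   0   0   0   0   0   0   4   4   4   4   4
  2   0   0   0   0   0   0   6   6   6   6   6   6   6   6   6   6
  3   0   0   0   0   0   0   6   6   6   6   6   6   6   6   6   6
  4   0   0   0   0   0   0   6   6   6   6   6   6   6   6   6   6

6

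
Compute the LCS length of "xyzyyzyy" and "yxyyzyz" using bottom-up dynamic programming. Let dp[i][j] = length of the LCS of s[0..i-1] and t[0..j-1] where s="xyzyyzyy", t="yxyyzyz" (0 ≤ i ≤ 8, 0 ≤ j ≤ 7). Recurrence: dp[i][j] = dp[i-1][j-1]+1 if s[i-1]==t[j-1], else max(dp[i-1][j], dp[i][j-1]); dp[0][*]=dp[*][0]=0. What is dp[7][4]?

3

   ''  y  x  y  y  z  y  z
''  0  0  0  0  0  0  0  0
 x  0  0  1  1  1  1  1  1
 y  0  1  1  2  2  2  2  2
 z  0  1  1  2  2  3  3  3
 y  0  1  1  2  3  3  4  4
 y  0  1  1  2  3  3  4  4
 z  0  1  1  2  3  4  4  5
 y  0  1  1  2  3  4  5  5
 y  0  1  1  2  3  4  5  5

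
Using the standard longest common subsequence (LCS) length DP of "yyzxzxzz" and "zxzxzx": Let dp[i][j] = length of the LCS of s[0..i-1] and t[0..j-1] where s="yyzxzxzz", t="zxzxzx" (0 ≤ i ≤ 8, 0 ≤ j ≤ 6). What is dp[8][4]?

   ''  z  x  z  x  z  x
''  0  0  0  0  0  0  0
 y  0  0  0  0  0  0  0
 y  0  0  0  0  0  0  0
 z  0  1  1  1  1  1  1
 x  0  1  2  2  2  2  2
 z  0  1  2  3  3  3  3
 x  0  1  2  3  4  4  4
 z  0  1  2  3  4  5  5
 z  0  1  2  3  4  5  5

4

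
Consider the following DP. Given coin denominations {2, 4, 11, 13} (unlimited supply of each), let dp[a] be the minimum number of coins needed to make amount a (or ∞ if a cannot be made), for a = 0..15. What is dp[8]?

2

 a  0  1  2  3  4  5  6  7  8  9 10 11 12 13 14 15
dp  0  -  1  -  1  -  2  -  2  -  3  1  3  1  4  2
(- denotes ∞ / unreachable)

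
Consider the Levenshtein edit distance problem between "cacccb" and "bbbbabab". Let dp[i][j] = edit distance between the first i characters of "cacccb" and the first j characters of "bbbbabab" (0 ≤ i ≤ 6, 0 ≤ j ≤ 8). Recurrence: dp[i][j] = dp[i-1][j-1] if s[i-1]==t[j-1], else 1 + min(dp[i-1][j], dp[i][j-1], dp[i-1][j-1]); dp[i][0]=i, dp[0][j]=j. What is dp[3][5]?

5

   ''  b  b  b  b  a  b  a  b
''  0  1  2  3  4  5  6  7  8
 c  1  1  2  3  4  5  6  7  8
 a  2  2  2  3  4  4  5  6  7
 c  3  3  3  3  4  5  5  6  7
 c  4  4  4  4  4  5  6  6  7
 c  5  5  5  5  5  5  6  7  7
 b  6  5  5  5  5  6  5  6  7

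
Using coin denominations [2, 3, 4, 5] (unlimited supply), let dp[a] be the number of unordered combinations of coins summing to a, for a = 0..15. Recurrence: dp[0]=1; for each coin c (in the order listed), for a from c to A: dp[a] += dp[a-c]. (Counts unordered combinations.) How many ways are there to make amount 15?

14

after  coin     0     1     2     3     4     5     6     7     8     9    10    11    12    13    14    15
          2     1     0     1     0     1     0     1     0     1     0     1     0     1     0     1     0
          3     1     0     1     1     1     1     2     1     2     2     2     2     3     2     3     3
          4     1     0     1     1     2     1     3     2     4     3     5     4     7     5     8     7
          5     1     0     1     1     2     2     3     3     5     5     7     7    10    10    13    14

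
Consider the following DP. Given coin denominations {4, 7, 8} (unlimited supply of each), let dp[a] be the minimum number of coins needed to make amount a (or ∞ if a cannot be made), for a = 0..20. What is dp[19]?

 a  0  1  2  3  4  5  6  7  8  9 10 11 12 13 14 15 16 17 18 19 20
dp  0  -  -  -  1  -  -  1  1  -  -  2  2  -  2  2  2  -  3  3  3
(- denotes ∞ / unreachable)

3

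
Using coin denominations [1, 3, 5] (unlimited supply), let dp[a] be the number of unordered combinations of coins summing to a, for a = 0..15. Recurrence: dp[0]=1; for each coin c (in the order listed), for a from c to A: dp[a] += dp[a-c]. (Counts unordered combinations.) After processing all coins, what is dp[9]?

after  coin     0     1     2     3     4     5     6     7     8     9    10    11    12    13    14    15
          1     1     1     1     1     1     1     1     1     1     1     1     1     1     1     1     1
          3     1     1     1     2     2     2     3     3     3     4     4     4     5     5     5     6
          5     1     1     1     2     2     3     4     4     5     6     7     8     9    10    11    13

6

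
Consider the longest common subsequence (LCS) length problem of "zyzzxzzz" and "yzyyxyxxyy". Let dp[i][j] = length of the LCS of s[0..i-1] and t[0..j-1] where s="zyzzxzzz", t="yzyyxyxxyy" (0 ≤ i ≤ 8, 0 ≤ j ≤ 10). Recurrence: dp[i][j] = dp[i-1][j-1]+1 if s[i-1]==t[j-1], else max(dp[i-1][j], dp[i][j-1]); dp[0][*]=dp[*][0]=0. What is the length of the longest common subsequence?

3

   ''  y  z  y  y  x  y  x  x  y  y
''  0  0  0  0  0  0  0  0  0  0  0
 z  0  0  1  1  1  1  1  1  1  1  1
 y  0  1  1  2  2  2  2  2  2  2  2
 z  0  1  2  2  2  2  2  2  2  2  2
 z  0  1  2  2  2  2  2  2  2  2  2
 x  0  1  2  2  2  3  3  3  3  3  3
 z  0  1  2  2  2  3  3  3  3  3  3
 z  0  1  2  2  2  3  3  3  3  3  3
 z  0  1  2  2  2  3  3  3  3  3  3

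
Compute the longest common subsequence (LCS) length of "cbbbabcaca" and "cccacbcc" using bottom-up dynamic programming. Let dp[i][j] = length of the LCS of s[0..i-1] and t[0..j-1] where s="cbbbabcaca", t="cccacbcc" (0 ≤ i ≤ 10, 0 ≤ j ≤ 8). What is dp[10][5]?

   ''  c  c  c  a  c  b  c  c
''  0  0  0  0  0  0  0  0  0
 c  0  1  1  1  1  1  1  1  1
 b  0  1  1  1  1  1  2  2  2
 b  0  1  1  1  1  1  2  2  2
 b  0  1  1  1  1  1  2  2  2
 a  0  1  1  1  2  2  2  2  2
 b  0  1  1  1  2  2  3  3  3
 c  0  1  2  2  2  3  3  4  4
 a  0  1  2  2  3  3  3  4  4
 c  0  1  2  3  3  4  4  4  5
 a  0  1  2  3  4  4  4  4  5

4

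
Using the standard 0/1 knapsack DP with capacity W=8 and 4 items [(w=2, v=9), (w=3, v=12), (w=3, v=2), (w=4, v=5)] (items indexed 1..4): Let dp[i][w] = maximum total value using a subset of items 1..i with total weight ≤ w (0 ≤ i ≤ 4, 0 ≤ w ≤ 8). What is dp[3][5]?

i\w   0   1   2   3   4   5   6   7   8
  0   0   0   0   0   0   0   0   0   0
  1   0   0   9   9   9   9   9   9   9
  2   0   0   9  12  12  21  21  21  21
  3   0   0   9  12  12  21  21  21  23
  4   0   0   9  12  12  21  21  21  23

21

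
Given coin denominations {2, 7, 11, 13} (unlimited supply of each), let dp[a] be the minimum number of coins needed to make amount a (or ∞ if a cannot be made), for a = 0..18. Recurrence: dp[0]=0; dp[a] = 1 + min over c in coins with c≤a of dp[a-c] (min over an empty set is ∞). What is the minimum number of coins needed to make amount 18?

2

 a  0  1  2  3  4  5  6  7  8  9 10 11 12 13 14 15 16 17 18
dp  0  -  1  -  2  -  3  1  4  2  5  1  6  1  2  2  3  3  2
(- denotes ∞ / unreachable)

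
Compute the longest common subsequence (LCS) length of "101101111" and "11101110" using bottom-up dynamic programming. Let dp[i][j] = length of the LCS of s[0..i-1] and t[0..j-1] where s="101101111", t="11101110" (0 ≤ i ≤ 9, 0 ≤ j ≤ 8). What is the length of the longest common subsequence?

   ''  1  1  1  0  1  1  1  0
''  0  0  0  0  0  0  0  0  0
 1  0  1  1  1  1  1  1  1  1
 0  0  1  1  1  2  2  2  2  2
 1  0  1  2  2  2  3  3  3  3
 1  0  1  2  3  3  3  4  4  4
 0  0  1  2  3  4  4  4  4  5
 1  0  1  2  3  4  5  5  5  5
 1  0  1  2  3  4  5  6  6  6
 1  0  1  2  3  4  5  6  7  7
 1  0  1  2  3  4  5  6  7  7

7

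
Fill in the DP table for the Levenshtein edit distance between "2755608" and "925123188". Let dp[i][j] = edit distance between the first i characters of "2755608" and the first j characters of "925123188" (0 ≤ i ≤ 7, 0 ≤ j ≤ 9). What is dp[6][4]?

5

   ''  9  2  5  1  2  3  1  8  8
''  0  1  2  3  4  5  6  7  8  9
 2  1  1  1  2  3  4  5  6  7  8
 7  2  2  2  2  3  4  5  6  7  8
 5  3  3  3  2  3  4  5  6  7  8
 5  4  4  4  3  3  4  5  6  7  8
 6  5  5  5  4  4  4  5  6  7  8
 0  6  6  6  5  5  5  5  6  7  8
 8  7  7  7  6  6  6  6  6  6  7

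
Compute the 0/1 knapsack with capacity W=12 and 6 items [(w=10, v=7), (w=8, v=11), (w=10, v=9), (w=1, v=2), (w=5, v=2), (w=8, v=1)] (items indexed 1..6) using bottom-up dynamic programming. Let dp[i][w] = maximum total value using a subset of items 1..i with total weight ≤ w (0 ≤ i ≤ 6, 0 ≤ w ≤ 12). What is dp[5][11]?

i\w   0   1   2   3   4   5   6   7   8   9  10  11  12
  0   0   0   0   0   0   0   0   0   0   0   0   0   0
  1   0   0   0   0   0   0   0   0   0   0   7   7   7
  2   0   0   0   0   0   0   0   0  11  11  11  11  11
  3   0   0   0   0   0   0   0   0  11  11  11  11  11
  4   0   2   2   2   2   2   2   2  11  13  13  13  13
  5   0   2   2   2   2   2   4   4  11  13  13  13  13
  6   0   2   2   2   2   2   4   4  11  13  13  13  13

13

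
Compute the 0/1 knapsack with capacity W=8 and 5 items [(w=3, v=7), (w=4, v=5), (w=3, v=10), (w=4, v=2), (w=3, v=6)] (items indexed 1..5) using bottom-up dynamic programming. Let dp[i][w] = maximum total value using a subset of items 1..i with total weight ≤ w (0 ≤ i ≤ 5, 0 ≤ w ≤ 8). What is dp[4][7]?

i\w   0   1   2   3   4   5   6   7   8
  0   0   0   0   0   0   0   0   0   0
  1   0   0   0   7   7   7   7   7   7
  2   0   0   0   7   7   7   7  12  12
  3   0   0   0  10  10  10  17  17  17
  4   0   0   0  10  10  10  17  17  17
  5   0   0   0  10  10  10  17  17  17

17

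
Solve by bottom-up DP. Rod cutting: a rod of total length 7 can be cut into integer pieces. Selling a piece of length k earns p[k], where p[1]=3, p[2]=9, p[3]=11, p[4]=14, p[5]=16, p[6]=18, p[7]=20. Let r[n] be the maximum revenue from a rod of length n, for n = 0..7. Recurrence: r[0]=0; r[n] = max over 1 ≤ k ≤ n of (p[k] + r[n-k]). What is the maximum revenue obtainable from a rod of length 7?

   n    0    1    2    3    4    5    6    7
r[n]    0    3    9   12   18   21   27   30

30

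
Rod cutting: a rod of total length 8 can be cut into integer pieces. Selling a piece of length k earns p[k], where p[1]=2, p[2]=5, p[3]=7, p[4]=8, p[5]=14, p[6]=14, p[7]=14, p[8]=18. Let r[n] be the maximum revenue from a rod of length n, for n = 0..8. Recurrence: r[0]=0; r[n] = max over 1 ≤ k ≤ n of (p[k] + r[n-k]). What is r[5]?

14

   n    0    1    2    3    4    5    6    7    8
r[n]    0    2    5    7   10   14   16   19   21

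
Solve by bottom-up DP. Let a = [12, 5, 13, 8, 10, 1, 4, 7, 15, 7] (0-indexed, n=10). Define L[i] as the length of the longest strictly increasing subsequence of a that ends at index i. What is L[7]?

3

   i    0    1    2    3    4    5    6    7    8    9
a[i]   12    5   13    8   10    1    4    7   15    7
L[i]    1    1    2    2    3    1    2    3    4    3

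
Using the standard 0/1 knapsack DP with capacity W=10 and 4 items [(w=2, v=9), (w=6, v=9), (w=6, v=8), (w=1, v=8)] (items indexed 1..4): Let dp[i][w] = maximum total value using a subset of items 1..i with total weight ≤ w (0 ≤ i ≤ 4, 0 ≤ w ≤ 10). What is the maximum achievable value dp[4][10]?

i\w   0   1   2   3   4   5   6   7   8   9  10
  0   0   0   0   0   0   0   0   0   0   0   0
  1   0   0   9   9   9   9   9   9   9   9   9
  2   0   0   9   9   9   9   9   9  18  18  18
  3   0   0   9   9   9   9   9   9  18  18  18
  4   0   8   9  17  17  17  17  17  18  26  26

26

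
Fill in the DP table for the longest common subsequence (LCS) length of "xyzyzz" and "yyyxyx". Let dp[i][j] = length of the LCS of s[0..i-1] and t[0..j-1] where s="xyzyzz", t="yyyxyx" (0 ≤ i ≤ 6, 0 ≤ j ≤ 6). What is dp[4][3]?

2

   ''  y  y  y  x  y  x
''  0  0  0  0  0  0  0
 x  0  0  0  0  1  1  1
 y  0  1  1  1  1  2  2
 z  0  1  1  1  1  2  2
 y  0  1  2  2  2  2  2
 z  0  1  2  2  2  2  2
 z  0  1  2  2  2  2  2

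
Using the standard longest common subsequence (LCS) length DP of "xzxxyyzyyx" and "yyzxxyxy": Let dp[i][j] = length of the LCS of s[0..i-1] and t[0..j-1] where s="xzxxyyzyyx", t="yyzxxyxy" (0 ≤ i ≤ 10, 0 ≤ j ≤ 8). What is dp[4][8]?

   ''  y  y  z  x  x  y  x  y
''  0  0  0  0  0  0  0  0  0
 x  0  0  0  0  1  1  1  1  1
 z  0  0  0  1  1  1  1  1  1
 x  0  0  0  1  2  2  2  2  2
 x  0  0  0  1  2  3  3  3  3
 y  0  1  1  1  2  3  4  4  4
 y  0  1  2  2  2  3  4  4  5
 z  0  1  2  3  3  3  4  4  5
 y  0  1  2  3  3  3  4  4  5
 y  0  1  2  3  3  3  4  4  5
 x  0  1  2  3  4  4  4  5  5

3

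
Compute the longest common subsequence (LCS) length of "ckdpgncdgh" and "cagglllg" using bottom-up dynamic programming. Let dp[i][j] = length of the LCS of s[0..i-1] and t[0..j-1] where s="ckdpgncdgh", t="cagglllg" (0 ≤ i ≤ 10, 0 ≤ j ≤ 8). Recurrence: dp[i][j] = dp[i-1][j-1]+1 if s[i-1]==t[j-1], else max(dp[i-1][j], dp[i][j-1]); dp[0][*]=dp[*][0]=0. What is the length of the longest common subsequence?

3

   ''  c  a  g  g  l  l  l  g
''  0  0  0  0  0  0  0  0  0
 c  0  1  1  1  1  1  1  1  1
 k  0  1  1  1  1  1  1  1  1
 d  0  1  1  1  1  1  1  1  1
 p  0  1  1  1  1  1  1  1  1
 g  0  1  1  2  2  2  2  2  2
 n  0  1  1  2  2  2  2  2  2
 c  0  1  1  2  2  2  2  2  2
 d  0  1  1  2  2  2  2  2  2
 g  0  1  1  2  3  3  3  3  3
 h  0  1  1  2  3  3  3  3  3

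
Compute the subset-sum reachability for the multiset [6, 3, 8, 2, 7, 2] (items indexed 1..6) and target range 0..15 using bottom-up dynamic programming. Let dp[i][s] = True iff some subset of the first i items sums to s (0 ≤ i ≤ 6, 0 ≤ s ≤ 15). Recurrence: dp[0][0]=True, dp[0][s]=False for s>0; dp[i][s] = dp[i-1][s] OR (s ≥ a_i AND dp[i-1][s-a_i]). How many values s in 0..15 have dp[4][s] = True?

11

i\s   0   1   2   3   4   5   6   7   8   9  10  11  12  13  14  15
  0   T   F   F   F   F   F   F   F   F   F   F   F   F   F   F   F
  1   T   F   F   F   F   F   T   F   F   F   F   F   F   F   F   F
  2   T   F   F   T   F   F   T   F   F   T   F   F   F   F   F   F
  3   T   F   F   T   F   F   T   F   T   T   F   T   F   F   T   F
  4   T   F   T   T   F   T   T   F   T   T   T   T   F   T   T   F
  5   T   F   T   T   F   T   T   T   T   T   T   T   T   T   T   T
  6   T   F   T   T   T   T   T   T   T   T   T   T   T   T   T   T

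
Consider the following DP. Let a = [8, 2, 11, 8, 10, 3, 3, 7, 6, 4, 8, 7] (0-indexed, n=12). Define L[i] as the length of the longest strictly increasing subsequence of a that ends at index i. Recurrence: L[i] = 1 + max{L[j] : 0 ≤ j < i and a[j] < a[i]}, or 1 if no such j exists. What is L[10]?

4

   i    0    1    2    3    4    5    6    7    8    9   10   11
a[i]    8    2   11    8   10    3    3    7    6    4    8    7
L[i]    1    1    2    2    3    2    2    3    3    3    4    4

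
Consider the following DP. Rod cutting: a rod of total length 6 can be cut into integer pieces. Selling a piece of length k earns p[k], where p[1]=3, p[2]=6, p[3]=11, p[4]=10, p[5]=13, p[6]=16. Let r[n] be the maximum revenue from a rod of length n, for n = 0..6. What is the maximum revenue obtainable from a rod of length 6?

   n    0    1    2    3    4    5    6
r[n]    0    3    6   11   14   17   22

22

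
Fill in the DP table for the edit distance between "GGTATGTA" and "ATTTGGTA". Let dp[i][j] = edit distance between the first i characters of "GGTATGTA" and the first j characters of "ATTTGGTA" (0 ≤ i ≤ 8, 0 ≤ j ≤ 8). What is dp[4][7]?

   ''  A  T  T  T  G  G  T  A
''  0  1  2  3  4  5  6  7  8
 G  1  1  2  3  4  4  5  6  7
 G  2  2  2  3  4  4  4  5  6
 T  3  3  2  2  3  4  5  4  5
 A  4  3  3  3  3  4  5  5  4
 T  5  4  3  3  3  4  5  5  5
 G  6  5  4  4  4  3  4  5  6
 T  7  6  5  4  4  4  4  4  5
 A  8  7  6  5  5  5  5  5  4

5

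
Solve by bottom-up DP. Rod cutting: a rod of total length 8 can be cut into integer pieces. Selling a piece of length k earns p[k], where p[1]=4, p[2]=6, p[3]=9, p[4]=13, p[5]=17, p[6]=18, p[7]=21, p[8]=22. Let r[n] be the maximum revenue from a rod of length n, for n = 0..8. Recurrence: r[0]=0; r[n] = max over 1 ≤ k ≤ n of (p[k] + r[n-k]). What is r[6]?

24

   n    0    1    2    3    4    5    6    7    8
r[n]    0    4    8   12   16   20   24   28   32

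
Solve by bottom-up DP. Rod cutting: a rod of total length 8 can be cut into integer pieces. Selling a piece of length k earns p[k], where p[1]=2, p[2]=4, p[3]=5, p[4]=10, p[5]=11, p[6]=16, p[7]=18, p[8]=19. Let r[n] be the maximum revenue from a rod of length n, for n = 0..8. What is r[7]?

   n    0    1    2    3    4    5    6    7    8
r[n]    0    2    4    6   10   12   16   18   20

18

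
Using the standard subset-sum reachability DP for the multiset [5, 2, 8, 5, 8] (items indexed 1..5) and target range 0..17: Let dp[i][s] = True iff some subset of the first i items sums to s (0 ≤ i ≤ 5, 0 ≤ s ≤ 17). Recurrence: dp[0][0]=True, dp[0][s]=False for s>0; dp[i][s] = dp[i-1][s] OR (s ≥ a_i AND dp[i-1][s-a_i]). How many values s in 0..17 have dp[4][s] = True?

9

i\s   0   1   2   3   4   5   6   7   8   9  10  11  12  13  14  15  16  17
  0   T   F   F   F   F   F   F   F   F   F   F   F   F   F   F   F   F   F
  1   T   F   F   F   F   T   F   F   F   F   F   F   F   F   F   F   F   F
  2   T   F   T   F   F   T   F   T   F   F   F   F   F   F   F   F   F   F
  3   T   F   T   F   F   T   F   T   T   F   T   F   F   T   F   T   F   F
  4   T   F   T   F   F   T   F   T   T   F   T   F   T   T   F   T   F   F
  5   T   F   T   F   F   T   F   T   T   F   T   F   T   T   F   T   T   F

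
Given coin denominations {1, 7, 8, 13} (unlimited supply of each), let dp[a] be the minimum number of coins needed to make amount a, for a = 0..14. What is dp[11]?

4

 a  0  1  2  3  4  5  6  7  8  9 10 11 12 13 14
dp  0  1  2  3  4  5  6  1  1  2  3  4  5  1  2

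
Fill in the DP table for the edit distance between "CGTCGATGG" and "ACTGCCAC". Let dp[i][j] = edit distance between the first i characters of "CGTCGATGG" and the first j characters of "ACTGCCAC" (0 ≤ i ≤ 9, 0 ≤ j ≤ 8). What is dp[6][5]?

   ''  A  C  T  G  C  C  A  C
''  0  1  2  3  4  5  6  7  8
 C  1  1  1  2  3  4  5  6  7
 G  2  2  2  2  2  3  4  5  6
 T  3  3  3  2  3  3  4  5  6
 C  4  4  3  3  3  3  3  4  5
 G  5  5  4  4  3  4  4  4  5
 A  6  5  5  5  4  4  5  4  5
 T  7  6  6  5  5  5  5  5  5
 G  8  7  7  6  5  6  6  6  6
 G  9  8  8  7  6  6  7  7  7

4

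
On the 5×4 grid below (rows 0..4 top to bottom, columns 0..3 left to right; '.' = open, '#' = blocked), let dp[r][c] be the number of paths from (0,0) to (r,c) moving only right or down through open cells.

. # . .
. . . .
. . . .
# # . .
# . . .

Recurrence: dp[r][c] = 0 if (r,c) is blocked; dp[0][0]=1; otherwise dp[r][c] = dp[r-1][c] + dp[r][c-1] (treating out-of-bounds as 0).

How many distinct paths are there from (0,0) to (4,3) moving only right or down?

10

r\c   0   1   2   3
  0   1   0   0   0
  1   1   1   1   1
  2   1   2   3   4
  3   0   0   3   7
  4   0   0   3  10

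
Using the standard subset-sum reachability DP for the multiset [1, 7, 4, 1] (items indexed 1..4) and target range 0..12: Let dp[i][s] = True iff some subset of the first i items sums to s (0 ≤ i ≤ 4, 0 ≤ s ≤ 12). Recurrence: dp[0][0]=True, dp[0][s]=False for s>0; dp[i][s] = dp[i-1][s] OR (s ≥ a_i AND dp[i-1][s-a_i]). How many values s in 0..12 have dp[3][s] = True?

8

i\s   0   1   2   3   4   5   6   7   8   9  10  11  12
  0   T   F   F   F   F   F   F   F   F   F   F   F   F
  1   T   T   F   F   F   F   F   F   F   F   F   F   F
  2   T   T   F   F   F   F   F   T   T   F   F   F   F
  3   T   T   F   F   T   T   F   T   T   F   F   T   T
  4   T   T   T   F   T   T   T   T   T   T   F   T   T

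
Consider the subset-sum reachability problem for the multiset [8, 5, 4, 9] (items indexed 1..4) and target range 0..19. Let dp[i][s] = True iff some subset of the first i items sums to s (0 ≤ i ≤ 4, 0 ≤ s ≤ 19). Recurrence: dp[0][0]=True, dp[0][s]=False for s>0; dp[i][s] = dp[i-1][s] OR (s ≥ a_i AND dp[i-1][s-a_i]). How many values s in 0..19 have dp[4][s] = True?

10

i\s   0   1   2   3   4   5   6   7   8   9  10  11  12  13  14  15  16  17  18  19
  0   T   F   F   F   F   F   F   F   F   F   F   F   F   F   F   F   F   F   F   F
  1   T   F   F   F   F   F   F   F   T   F   F   F   F   F   F   F   F   F   F   F
  2   T   F   F   F   F   T   F   F   T   F   F   F   F   T   F   F   F   F   F   F
  3   T   F   F   F   T   T   F   F   T   T   F   F   T   T   F   F   F   T   F   F
  4   T   F   F   F   T   T   F   F   T   T   F   F   T   T   T   F   F   T   T   F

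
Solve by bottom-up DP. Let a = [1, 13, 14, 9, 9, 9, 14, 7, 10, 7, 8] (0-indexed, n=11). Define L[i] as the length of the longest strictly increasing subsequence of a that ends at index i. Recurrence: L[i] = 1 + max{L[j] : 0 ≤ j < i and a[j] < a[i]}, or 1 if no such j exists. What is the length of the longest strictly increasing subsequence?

3

   i    0    1    2    3    4    5    6    7    8    9   10
a[i]    1   13   14    9    9    9   14    7   10    7    8
L[i]    1    2    3    2    2    2    3    2    3    2    3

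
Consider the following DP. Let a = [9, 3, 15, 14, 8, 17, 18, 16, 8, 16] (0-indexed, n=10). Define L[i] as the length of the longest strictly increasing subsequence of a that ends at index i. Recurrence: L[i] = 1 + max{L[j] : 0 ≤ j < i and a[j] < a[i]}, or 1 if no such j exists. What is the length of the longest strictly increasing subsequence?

   i    0    1    2    3    4    5    6    7    8    9
a[i]    9    3   15   14    8   17   18   16    8   16
L[i]    1    1    2    2    2    3    4    3    2    3

4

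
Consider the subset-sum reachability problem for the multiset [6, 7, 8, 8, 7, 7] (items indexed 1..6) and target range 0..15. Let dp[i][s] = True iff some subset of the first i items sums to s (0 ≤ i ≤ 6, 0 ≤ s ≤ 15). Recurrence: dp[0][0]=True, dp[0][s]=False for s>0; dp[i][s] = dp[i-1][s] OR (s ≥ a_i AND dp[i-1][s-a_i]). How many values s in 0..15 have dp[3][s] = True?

i\s   0   1   2   3   4   5   6   7   8   9  10  11  12  13  14  15
  0   T   F   F   F   F   F   F   F   F   F   F   F   F   F   F   F
  1   T   F   F   F   F   F   T   F   F   F   F   F   F   F   F   F
  2   T   F   F   F   F   F   T   T   F   F   F   F   F   T   F   F
  3   T   F   F   F   F   F   T   T   T   F   F   F   F   T   T   T
  4   T   F   F   F   F   F   T   T   T   F   F   F   F   T   T   T
  5   T   F   F   F   F   F   T   T   T   F   F   F   F   T   T   T
  6   T   F   F   F   F   F   T   T   T   F   F   F   F   T   T   T

7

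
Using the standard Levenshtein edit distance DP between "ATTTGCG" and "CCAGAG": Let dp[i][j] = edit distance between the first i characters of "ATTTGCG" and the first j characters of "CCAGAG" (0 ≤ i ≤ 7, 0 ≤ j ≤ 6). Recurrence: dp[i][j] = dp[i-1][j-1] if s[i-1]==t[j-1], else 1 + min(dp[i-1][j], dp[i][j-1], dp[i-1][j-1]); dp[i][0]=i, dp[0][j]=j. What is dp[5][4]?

   ''  C  C  A  G  A  G
''  0  1  2  3  4  5  6
 A  1  1  2  2  3  4  5
 T  2  2  2  3  3  4  5
 T  3  3  3  3  4  4  5
 T  4  4  4  4  4  5  5
 G  5  5  5  5  4  5  5
 C  6  5  5  6  5  5  6
 G  7  6  6  6  6  6  5

4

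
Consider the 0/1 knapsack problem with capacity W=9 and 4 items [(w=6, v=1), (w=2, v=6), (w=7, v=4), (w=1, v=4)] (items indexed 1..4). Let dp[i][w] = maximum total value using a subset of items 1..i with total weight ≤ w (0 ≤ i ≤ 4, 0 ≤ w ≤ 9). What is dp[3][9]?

i\w   0   1   2   3   4   5   6   7   8   9
  0   0   0   0   0   0   0   0   0   0   0
  1   0   0   0   0   0   0   1   1   1   1
  2   0   0   6   6   6   6   6   6   7   7
  3   0   0   6   6   6   6   6   6   7  10
  4   0   4   6  10  10  10  10  10  10  11

10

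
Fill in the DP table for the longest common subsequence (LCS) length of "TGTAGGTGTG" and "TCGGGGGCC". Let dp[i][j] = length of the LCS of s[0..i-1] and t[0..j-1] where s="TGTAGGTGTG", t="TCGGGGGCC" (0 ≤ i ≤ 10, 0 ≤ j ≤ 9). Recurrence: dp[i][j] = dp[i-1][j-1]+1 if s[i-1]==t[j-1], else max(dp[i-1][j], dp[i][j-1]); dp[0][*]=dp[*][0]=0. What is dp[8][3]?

   ''  T  C  G  G  G  G  G  C  C
''  0  0  0  0  0  0  0  0  0  0
 T  0  1  1  1  1  1  1  1  1  1
 G  0  1  1  2  2  2  2  2  2  2
 T  0  1  1  2  2  2  2  2  2  2
 A  0  1  1  2  2  2  2  2  2  2
 G  0  1  1  2  3  3  3  3  3  3
 G  0  1  1  2  3  4  4  4  4  4
 T  0  1  1  2  3  4  4  4  4  4
 G  0  1  1  2  3  4  5  5  5  5
 T  0  1  1  2  3  4  5  5  5  5
 G  0  1  1  2  3  4  5  6  6  6

2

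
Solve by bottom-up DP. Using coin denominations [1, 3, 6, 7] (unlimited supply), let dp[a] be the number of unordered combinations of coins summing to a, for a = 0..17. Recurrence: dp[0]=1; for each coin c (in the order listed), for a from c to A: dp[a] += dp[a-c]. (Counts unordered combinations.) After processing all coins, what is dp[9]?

after  coin     0     1     2     3     4     5     6     7     8     9    10    11    12    13    14    15    16    17
          1     1     1     1     1     1     1     1     1     1     1     1     1     1     1     1     1     1     1
          3     1     1     1     2     2     2     3     3     3     4     4     4     5     5     5     6     6     6
          6     1     1     1     2     2     2     4     4     4     6     6     6     9     9     9    12    12    12
          7     1     1     1     2     2     2     4     5     5     7     8     8    11    13    14    17    19    20

7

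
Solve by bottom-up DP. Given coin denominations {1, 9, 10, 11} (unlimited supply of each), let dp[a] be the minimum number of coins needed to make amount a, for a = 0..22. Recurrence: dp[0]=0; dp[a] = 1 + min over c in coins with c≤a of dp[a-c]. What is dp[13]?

 a  0  1  2  3  4  5  6  7  8  9 10 11 12 13 14 15 16 17 18 19 20 21 22
dp  0  1  2  3  4  5  6  7  8  1  1  1  2  3  4  5  6  7  2  2  2  2  2

3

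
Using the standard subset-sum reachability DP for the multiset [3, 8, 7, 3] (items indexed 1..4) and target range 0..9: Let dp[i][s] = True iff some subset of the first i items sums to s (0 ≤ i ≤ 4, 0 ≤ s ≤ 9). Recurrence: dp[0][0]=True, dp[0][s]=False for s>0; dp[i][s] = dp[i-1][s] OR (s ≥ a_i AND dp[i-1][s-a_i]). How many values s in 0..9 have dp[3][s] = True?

i\s   0   1   2   3   4   5   6   7   8   9
  0   T   F   F   F   F   F   F   F   F   F
  1   T   F   F   T   F   F   F   F   F   F
  2   T   F   F   T   F   F   F   F   T   F
  3   T   F   F   T   F   F   F   T   T   F
  4   T   F   F   T   F   F   T   T   T   F

4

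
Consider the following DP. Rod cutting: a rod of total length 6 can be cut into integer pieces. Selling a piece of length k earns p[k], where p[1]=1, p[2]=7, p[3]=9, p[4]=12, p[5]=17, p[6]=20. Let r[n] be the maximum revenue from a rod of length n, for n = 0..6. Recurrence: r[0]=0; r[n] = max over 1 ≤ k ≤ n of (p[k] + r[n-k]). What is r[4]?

14

   n    0    1    2    3    4    5    6
r[n]    0    1    7    9   14   17   21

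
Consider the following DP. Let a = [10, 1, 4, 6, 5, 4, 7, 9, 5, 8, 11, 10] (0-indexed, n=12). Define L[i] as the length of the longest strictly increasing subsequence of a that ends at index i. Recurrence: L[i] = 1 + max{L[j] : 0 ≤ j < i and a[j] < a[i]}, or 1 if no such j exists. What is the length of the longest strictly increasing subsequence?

   i    0    1    2    3    4    5    6    7    8    9   10   11
a[i]   10    1    4    6    5    4    7    9    5    8   11   10
L[i]    1    1    2    3    3    2    4    5    3    5    6    6

6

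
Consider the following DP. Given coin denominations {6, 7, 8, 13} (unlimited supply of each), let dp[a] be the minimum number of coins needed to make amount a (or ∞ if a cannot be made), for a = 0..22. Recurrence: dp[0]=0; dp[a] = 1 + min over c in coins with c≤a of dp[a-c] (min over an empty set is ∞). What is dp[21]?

2

 a  0  1  2  3  4  5  6  7  8  9 10 11 12 13 14 15 16 17 18 19 20 21 22
dp  0  -  -  -  -  -  1  1  1  -  -  -  2  1  2  2  2  -  3  2  2  2  3
(- denotes ∞ / unreachable)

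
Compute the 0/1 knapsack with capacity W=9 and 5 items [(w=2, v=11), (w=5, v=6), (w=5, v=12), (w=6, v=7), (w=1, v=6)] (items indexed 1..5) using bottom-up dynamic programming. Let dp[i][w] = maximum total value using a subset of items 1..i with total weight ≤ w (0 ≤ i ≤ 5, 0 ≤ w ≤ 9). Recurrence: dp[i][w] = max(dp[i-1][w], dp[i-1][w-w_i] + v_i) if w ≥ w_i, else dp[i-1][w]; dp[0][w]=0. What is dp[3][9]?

i\w   0   1   2   3   4   5   6   7   8   9
  0   0   0   0   0   0   0   0   0   0   0
  1   0   0  11  11  11  11  11  11  11  11
  2   0   0  11  11  11  11  11  17  17  17
  3   0   0  11  11  11  12  12  23  23  23
  4   0   0  11  11  11  12  12  23  23  23
  5   0   6  11  17  17  17  18  23  29  29

23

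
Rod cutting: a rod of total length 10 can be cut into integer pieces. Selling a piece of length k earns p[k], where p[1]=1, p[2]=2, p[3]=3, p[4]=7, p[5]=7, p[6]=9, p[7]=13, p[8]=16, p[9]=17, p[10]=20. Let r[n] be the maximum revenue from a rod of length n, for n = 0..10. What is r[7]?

   n    0    1    2    3    4    5    6    7    8    9   10
r[n]    0    1    2    3    7    8    9   13   16   17   20

13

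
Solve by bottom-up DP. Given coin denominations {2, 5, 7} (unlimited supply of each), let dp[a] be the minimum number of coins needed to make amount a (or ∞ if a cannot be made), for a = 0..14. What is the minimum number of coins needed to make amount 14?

 a  0  1  2  3  4  5  6  7  8  9 10 11 12 13 14
dp  0  -  1  -  2  1  3  1  4  2  2  3  2  4  2
(- denotes ∞ / unreachable)

2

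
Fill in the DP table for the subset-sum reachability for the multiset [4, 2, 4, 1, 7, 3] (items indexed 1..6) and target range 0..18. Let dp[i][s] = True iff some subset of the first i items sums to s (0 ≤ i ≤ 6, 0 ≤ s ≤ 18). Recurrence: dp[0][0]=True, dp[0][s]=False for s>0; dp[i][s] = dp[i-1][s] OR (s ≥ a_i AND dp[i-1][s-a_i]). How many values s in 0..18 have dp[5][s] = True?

19

i\s   0   1   2   3   4   5   6   7   8   9  10  11  12  13  14  15  16  17  18
  0   T   F   F   F   F   F   F   F   F   F   F   F   F   F   F   F   F   F   F
  1   T   F   F   F   T   F   F   F   F   F   F   F   F   F   F   F   F   F   F
  2   T   F   T   F   T   F   T   F   F   F   F   F   F   F   F   F   F   F   F
  3   T   F   T   F   T   F   T   F   T   F   T   F   F   F   F   F   F   F   F
  4   T   T   T   T   T   T   T   T   T   T   T   T   F   F   F   F   F   F   F
  5   T   T   T   T   T   T   T   T   T   T   T   T   T   T   T   T   T   T   T
  6   T   T   T   T   T   T   T   T   T   T   T   T   T   T   T   T   T   T   T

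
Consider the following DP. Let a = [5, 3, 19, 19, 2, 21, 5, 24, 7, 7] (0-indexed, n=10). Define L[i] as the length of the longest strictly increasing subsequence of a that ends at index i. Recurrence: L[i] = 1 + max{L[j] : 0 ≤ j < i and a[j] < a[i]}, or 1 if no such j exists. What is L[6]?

   i    0    1    2    3    4    5    6    7    8    9
a[i]    5    3   19   19    2   21    5   24    7    7
L[i]    1    1    2    2    1    3    2    4    3    3

2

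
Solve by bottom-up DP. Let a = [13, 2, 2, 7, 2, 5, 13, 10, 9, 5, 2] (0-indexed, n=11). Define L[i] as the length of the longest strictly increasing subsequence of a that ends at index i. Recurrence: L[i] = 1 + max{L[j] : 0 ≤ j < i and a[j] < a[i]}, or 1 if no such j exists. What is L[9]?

   i    0    1    2    3    4    5    6    7    8    9   10
a[i]   13    2    2    7    2    5   13   10    9    5    2
L[i]    1    1    1    2    1    2    3    3    3    2    1

2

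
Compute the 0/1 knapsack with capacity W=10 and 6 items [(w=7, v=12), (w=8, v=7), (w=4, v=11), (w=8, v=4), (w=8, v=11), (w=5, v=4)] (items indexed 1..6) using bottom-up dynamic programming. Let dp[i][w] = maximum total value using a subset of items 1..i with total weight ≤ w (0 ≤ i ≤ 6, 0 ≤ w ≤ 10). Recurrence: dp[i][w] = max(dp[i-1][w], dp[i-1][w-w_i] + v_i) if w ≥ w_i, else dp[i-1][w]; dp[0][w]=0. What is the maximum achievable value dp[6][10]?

15

i\w   0   1   2   3   4   5   6   7   8   9  10
  0   0   0   0   0   0   0   0   0   0   0   0
  1   0   0   0   0   0   0   0  12  12  12  12
  2   0   0   0   0   0   0   0  12  12  12  12
  3   0   0   0   0  11  11  11  12  12  12  12
  4   0   0   0   0  11  11  11  12  12  12  12
  5   0   0   0   0  11  11  11  12  12  12  12
  6   0   0   0   0  11  11  11  12  12  15  15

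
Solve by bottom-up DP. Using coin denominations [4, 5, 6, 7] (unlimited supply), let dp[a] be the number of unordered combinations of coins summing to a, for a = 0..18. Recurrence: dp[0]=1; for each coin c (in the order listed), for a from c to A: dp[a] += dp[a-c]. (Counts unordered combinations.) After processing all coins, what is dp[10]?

2

after  coin     0     1     2     3     4     5     6     7     8     9    10    11    12    13    14    15    16    17    18
          4     1     0     0     0     1     0     0     0     1     0     0     0     1     0     0     0     1     0     0
          5     1     0     0     0     1     1     0     0     1     1     1     0     1     1     1     1     1     1     1
          6     1     0     0     0     1     1     1     0     1     1     2     1     2     1     2     2     3     2     3
          7     1     0     0     0     1     1     1     1     1     1     2     2     3     2     3     3     4     4     5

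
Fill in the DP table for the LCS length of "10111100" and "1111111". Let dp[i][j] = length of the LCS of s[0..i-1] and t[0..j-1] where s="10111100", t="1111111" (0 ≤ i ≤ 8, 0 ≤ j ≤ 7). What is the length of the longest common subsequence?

   ''  1  1  1  1  1  1  1
''  0  0  0  0  0  0  0  0
 1  0  1  1  1  1  1  1  1
 0  0  1  1  1  1  1  1  1
 1  0  1  2  2  2  2  2  2
 1  0  1  2  3  3  3  3  3
 1  0  1  2  3  4  4  4  4
 1  0  1  2  3  4  5  5  5
 0  0  1  2  3  4  5  5  5
 0  0  1  2  3  4  5  5  5

5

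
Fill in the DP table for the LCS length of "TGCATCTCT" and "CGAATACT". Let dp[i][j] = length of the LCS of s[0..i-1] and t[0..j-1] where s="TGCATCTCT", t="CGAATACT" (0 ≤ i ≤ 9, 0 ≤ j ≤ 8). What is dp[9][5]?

   ''  C  G  A  A  T  A  C  T
''  0  0  0  0  0  0  0  0  0
 T  0  0  0  0  0  1  1  1  1
 G  0  0  1  1  1  1  1  1  1
 C  0  1  1  1  1  1  1  2  2
 A  0  1  1  2  2  2  2  2  2
 T  0  1  1  2  2  3  3  3  3
 C  0  1  1  2  2  3  3  4  4
 T  0  1  1  2  2  3  3  4  5
 C  0  1  1  2  2  3  3  4  5
 T  0  1  1  2  2  3  3  4  5

3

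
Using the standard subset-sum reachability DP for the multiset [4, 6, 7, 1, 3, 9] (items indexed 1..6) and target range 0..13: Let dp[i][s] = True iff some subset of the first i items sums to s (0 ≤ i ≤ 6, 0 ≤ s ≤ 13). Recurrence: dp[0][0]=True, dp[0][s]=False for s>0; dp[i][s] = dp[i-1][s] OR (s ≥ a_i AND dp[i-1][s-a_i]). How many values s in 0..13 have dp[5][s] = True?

13

i\s   0   1   2   3   4   5   6   7   8   9  10  11  12  13
  0   T   F   F   F   F   F   F   F   F   F   F   F   F   F
  1   T   F   F   F   T   F   F   F   F   F   F   F   F   F
  2   T   F   F   F   T   F   T   F   F   F   T   F   F   F
  3   T   F   F   F   T   F   T   T   F   F   T   T   F   T
  4   T   T   F   F   T   T   T   T   T   F   T   T   T   T
  5   T   T   F   T   T   T   T   T   T   T   T   T   T   T
  6   T   T   F   T   T   T   T   T   T   T   T   T   T   T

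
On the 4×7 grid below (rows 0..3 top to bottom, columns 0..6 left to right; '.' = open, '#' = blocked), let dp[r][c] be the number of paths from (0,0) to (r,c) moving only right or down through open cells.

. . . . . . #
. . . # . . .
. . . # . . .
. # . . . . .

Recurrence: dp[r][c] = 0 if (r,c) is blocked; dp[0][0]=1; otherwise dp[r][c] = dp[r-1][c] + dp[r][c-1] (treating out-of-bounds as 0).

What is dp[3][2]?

r\c   0   1   2   3   4   5   6
  0   1   1   1   1   1   1   0
  1   1   2   3   0   1   2   2
  2   1   3   6   0   1   3   5
  3   1   0   6   6   7  10  15

6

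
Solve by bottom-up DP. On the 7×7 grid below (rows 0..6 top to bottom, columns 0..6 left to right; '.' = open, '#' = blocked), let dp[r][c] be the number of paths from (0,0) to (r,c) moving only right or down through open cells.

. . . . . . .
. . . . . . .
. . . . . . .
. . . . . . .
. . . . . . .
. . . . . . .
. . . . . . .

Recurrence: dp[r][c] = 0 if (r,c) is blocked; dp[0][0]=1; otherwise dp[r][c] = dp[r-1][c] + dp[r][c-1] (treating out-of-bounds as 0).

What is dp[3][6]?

r\c   0   1   2   3   4   5   6
  0   1   1   1   1   1   1   1
  1   1   2   3   4   5   6   7
  2   1   3   6  10  15  21  28
  3   1   4  10  20  35  56  84
  4   1   5  15  35  70 126 210
  5   1   6  21  56 126 252 462
  6   1   7  28  84 210 462 924

84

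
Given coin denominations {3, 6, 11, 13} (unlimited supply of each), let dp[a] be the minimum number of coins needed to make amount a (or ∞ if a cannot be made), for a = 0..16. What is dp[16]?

 a  0  1  2  3  4  5  6  7  8  9 10 11 12 13 14 15 16
dp  0  -  -  1  -  -  1  -  -  2  -  1  2  1  2  3  2
(- denotes ∞ / unreachable)

2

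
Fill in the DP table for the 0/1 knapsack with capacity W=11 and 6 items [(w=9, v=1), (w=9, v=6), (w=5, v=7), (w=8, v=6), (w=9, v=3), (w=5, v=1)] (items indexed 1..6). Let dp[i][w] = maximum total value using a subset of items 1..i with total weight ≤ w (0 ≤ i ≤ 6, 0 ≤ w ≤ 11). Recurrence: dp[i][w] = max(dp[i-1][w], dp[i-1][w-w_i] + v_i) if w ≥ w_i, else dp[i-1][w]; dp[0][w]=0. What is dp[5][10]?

7

i\w   0   1   2   3   4   5   6   7   8   9  10  11
  0   0   0   0   0   0   0   0   0   0   0   0   0
  1   0   0   0   0   0   0   0   0   0   1   1   1
  2   0   0   0   0   0   0   0   0   0   6   6   6
  3   0   0   0   0   0   7   7   7   7   7   7   7
  4   0   0   0   0   0   7   7   7   7   7   7   7
  5   0   0   0   0   0   7   7   7   7   7   7   7
  6   0   0   0   0   0   7   7   7   7   7   8   8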